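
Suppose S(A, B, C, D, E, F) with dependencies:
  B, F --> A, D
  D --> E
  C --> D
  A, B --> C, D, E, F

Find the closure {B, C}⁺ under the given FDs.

Start with {B, C}.
C --> D applies; add {D} → now {B, C, D}.
D --> E applies; add {E} → now {B, C, D, E}.
No further FD applies.

{B, C, D, E}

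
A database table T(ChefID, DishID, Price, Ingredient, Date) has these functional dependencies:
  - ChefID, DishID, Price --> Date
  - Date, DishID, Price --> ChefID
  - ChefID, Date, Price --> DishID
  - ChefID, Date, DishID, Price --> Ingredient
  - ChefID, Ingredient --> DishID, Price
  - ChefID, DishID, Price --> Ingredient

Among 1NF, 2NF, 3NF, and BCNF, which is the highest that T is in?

BCNF

Candidate keys: {ChefID, Date, Price}, {ChefID, DishID, Price}, {ChefID, Ingredient}, {Date, DishID, Price}. Prime attributes: {ChefID, Date, DishID, Ingredient, Price}.
Each dependency's left side is a superkey — BCNF holds.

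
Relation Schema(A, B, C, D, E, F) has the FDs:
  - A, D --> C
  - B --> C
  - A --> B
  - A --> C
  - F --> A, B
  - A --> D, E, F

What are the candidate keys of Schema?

{A}⁺ = {A, B, C, D, E, F} — all of the relation — so {A} is a candidate key.
{F}⁺ = {A, B, C, D, E, F} — all of the relation — so {F} is a candidate key.
These are minimal and exhaustive — every other superkey contains one of them.

{A}, {F}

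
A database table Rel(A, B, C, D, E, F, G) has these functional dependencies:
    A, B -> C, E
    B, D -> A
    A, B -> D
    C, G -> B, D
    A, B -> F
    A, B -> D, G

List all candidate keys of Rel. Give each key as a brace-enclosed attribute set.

{A, B}⁺ = {A, B, C, D, E, F, G}, which is every attribute, so {A, B} is a candidate key.
{B, D}⁺ = {A, B, C, D, E, F, G}, which is every attribute, so {B, D} is a candidate key.
{C, G}⁺ = {A, B, C, D, E, F, G}, which is every attribute, so {C, G} is a candidate key.
Any other superkey properly contains one of these, so there are no further candidate keys.

{A, B}, {B, D}, {C, G}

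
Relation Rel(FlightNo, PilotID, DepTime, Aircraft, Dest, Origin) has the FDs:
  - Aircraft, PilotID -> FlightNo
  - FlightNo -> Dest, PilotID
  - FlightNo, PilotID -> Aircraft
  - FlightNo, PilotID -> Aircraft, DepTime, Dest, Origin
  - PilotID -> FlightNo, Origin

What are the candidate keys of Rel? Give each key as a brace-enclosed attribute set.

{FlightNo}⁺ = {Aircraft, DepTime, Dest, FlightNo, Origin, PilotID} — all of the relation — so {FlightNo} is a candidate key.
{PilotID}⁺ = {Aircraft, DepTime, Dest, FlightNo, Origin, PilotID} — all of the relation — so {PilotID} is a candidate key.
Any other superkey properly contains one of these, so there are no further candidate keys.

{FlightNo}, {PilotID}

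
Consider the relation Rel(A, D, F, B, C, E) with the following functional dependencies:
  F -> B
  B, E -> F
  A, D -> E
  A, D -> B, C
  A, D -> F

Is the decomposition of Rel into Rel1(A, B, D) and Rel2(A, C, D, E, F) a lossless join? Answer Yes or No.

Yes

Rel1 ∩ Rel2 = {A, D}; its closure under F is {A, B, C, D, E, F}.
Rel1 is contained in that closure, so Rel1 ∩ Rel2 -> Rel1 holds and the join is lossless.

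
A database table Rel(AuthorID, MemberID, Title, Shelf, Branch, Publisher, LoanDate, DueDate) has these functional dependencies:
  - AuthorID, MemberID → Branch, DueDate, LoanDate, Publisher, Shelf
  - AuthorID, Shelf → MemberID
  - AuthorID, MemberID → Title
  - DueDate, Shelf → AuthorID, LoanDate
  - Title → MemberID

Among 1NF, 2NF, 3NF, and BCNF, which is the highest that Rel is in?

3NF

Candidate keys: {AuthorID, MemberID}, {AuthorID, Shelf}, {AuthorID, Title}, {DueDate, Shelf}. Prime attributes: {AuthorID, DueDate, MemberID, Shelf, Title}.
Title → MemberID breaks BCNF: {Title}⁺ = {MemberID, Title}, so {Title} is not a superkey.
Since {MemberID} ⊆ prime attributes and every other non-superkey FD also has a prime right side, the schema is in 3NF.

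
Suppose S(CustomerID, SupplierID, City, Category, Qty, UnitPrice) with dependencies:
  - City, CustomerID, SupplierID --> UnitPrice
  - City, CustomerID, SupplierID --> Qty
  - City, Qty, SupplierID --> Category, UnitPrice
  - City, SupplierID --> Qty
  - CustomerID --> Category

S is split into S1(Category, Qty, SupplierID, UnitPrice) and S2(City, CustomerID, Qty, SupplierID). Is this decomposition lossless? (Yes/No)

No

The shared attributes are {Qty, SupplierID} and {Qty, SupplierID}⁺ = {Qty, SupplierID}.
S1 ⊄ {Qty, SupplierID} and S2 ⊄ {Qty, SupplierID}, so the split is lossy.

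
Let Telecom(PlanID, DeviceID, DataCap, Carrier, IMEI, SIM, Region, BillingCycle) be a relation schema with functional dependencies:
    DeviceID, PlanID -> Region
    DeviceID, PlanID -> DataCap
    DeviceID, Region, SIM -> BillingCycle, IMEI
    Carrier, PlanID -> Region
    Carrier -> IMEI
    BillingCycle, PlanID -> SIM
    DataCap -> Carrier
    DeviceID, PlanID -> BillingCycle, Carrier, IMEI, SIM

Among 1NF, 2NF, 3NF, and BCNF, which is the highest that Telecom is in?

2NF

Candidate key: {DeviceID, PlanID}. Prime attributes: {DeviceID, PlanID}.
For DeviceID, Region, SIM -> BillingCycle, IMEI we have {DeviceID, Region, SIM}⁺ = {BillingCycle, DeviceID, IMEI, Region, SIM}; {DeviceID, Region, SIM} is not a superkey, so BCNF fails.
Because {BillingCycle, IMEI} are non-prime and the left side of DeviceID, Region, SIM -> BillingCycle, IMEI is not a superkey, the relation is not in 3NF.
Checking every proper subset of each key, none determines a non-prime attribute — 2NF is satisfied.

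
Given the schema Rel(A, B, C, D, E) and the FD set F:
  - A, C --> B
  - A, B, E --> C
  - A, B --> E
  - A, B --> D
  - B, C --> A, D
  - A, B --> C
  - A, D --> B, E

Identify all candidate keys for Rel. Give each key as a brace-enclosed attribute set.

Closure of {A, B} is {A, B, C, D, E}, the whole schema; {A, B} is a candidate key.
Closure of {A, C} is {A, B, C, D, E}, the whole schema; {A, C} is a candidate key.
Closure of {A, D} is {A, B, C, D, E}, the whole schema; {A, D} is a candidate key.
Closure of {B, C} is {A, B, C, D, E}, the whole schema; {B, C} is a candidate key.
Any other superkey properly contains one of these, so there are no further candidate keys.

{A, B}, {A, C}, {A, D}, {B, C}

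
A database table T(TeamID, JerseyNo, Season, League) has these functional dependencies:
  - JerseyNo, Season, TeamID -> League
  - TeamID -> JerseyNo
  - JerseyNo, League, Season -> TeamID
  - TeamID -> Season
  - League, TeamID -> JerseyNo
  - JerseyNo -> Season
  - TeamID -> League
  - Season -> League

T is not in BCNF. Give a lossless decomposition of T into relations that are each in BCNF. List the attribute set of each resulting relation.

Candidate keys of the original relation: {JerseyNo}, {TeamID}.
Within {JerseyNo, League, Season, TeamID}: {Season}⁺ ∩ {JerseyNo, League, Season, TeamID} = {League, Season}, not the whole set, so Season -> League violates BCNF; decompose into {League, Season} and {JerseyNo, Season, TeamID}.
{League, Season} has no BCNF violation.
{JerseyNo, Season, TeamID} has no BCNF violation.

{JerseyNo, Season, TeamID}; {League, Season}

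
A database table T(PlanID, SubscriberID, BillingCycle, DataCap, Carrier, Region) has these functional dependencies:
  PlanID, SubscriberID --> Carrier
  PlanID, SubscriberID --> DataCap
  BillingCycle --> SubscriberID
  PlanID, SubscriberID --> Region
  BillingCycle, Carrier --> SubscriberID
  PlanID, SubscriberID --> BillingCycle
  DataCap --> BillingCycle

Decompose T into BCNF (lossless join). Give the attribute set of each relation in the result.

Candidate keys of the original relation: {BillingCycle, PlanID}, {DataCap, PlanID}, {PlanID, SubscriberID}.
{BillingCycle, Carrier, DataCap, PlanID, Region, SubscriberID}: {BillingCycle} determines {BillingCycle, SubscriberID} here but is not a superkey — split on BillingCycle --> SubscriberID, giving {BillingCycle, SubscriberID} and {BillingCycle, Carrier, DataCap, PlanID, Region}.
{BillingCycle, SubscriberID} has no BCNF violation.
{BillingCycle, Carrier, DataCap, PlanID, Region}: {DataCap} determines {BillingCycle, DataCap} here but is not a superkey — split on DataCap --> BillingCycle, giving {BillingCycle, DataCap} and {Carrier, DataCap, PlanID, Region}.
{BillingCycle, DataCap} has no BCNF violation.
{Carrier, DataCap, PlanID, Region} has no BCNF violation.

{BillingCycle, DataCap}; {BillingCycle, SubscriberID}; {Carrier, DataCap, PlanID, Region}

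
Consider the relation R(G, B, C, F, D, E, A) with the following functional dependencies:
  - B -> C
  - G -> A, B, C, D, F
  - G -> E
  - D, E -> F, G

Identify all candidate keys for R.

Closure of {G} is {A, B, C, D, E, F, G}, the whole schema; {G} is a candidate key.
Closure of {D, E} is {A, B, C, D, E, F, G}, the whole schema; {D, E} is a candidate key.
These are minimal and exhaustive — every other superkey contains one of them.

{D, E}, {G}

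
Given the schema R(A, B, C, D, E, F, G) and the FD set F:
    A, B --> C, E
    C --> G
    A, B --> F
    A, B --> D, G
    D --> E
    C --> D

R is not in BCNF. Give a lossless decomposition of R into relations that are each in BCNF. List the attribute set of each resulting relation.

Candidate key of the original relation: {A, B}.
Within {A, B, C, D, E, F, G}: {C}⁺ ∩ {A, B, C, D, E, F, G} = {C, D, E, G}, not the whole set, so C --> D, E, G violates BCNF; decompose into {C, D, E, G} and {A, B, C, F}.
Within {C, D, E, G}: {D}⁺ ∩ {C, D, E, G} = {D, E}, not the whole set, so D --> E violates BCNF; decompose into {D, E} and {C, D, G}.
{D, E} has no BCNF violation.
{C, D, G} has no BCNF violation.
{A, B, C, F} has no BCNF violation.

{A, B, C, F}; {C, D, G}; {D, E}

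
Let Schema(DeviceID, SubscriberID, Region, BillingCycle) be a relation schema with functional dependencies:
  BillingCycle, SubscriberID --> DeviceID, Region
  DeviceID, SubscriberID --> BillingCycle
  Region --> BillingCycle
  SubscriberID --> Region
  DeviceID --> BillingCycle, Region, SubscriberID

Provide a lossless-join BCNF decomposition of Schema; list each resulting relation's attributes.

{BillingCycle, Region}; {DeviceID, Region, SubscriberID}

Candidate keys of the original relation: {DeviceID}, {SubscriberID}.
Within {BillingCycle, DeviceID, Region, SubscriberID}: {Region}⁺ ∩ {BillingCycle, DeviceID, Region, SubscriberID} = {BillingCycle, Region}, not the whole set, so Region --> BillingCycle violates BCNF; decompose into {BillingCycle, Region} and {DeviceID, Region, SubscriberID}.
{BillingCycle, Region} is in BCNF.
{DeviceID, Region, SubscriberID} is in BCNF.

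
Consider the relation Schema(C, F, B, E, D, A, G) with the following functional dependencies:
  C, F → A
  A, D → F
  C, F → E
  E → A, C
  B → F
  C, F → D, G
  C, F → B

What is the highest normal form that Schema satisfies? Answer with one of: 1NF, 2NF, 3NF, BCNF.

3NF

Candidate keys: {A, C, D}, {B, C}, {B, E}, {C, F}, {D, E}, {E, F}. Prime attributes: {A, B, C, D, E, F}.
For A, D → F we have {A, D}⁺ = {A, D, F}; {A, D} is not a superkey, so BCNF fails.
But every attribute on its right side ({F}) is prime, and the same holds for every other non-superkey FD, so 3NF still holds.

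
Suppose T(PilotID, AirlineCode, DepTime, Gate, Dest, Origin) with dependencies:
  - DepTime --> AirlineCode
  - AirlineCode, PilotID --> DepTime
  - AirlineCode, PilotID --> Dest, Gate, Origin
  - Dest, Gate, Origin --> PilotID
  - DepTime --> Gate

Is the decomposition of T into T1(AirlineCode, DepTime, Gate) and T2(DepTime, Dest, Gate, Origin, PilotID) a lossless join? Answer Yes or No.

The shared attributes are {DepTime, Gate} and {DepTime, Gate}⁺ = {AirlineCode, DepTime, Gate}.
Since T1 ⊆ {AirlineCode, DepTime, Gate}, the intersection is a superkey of T1; the decomposition is lossless.

Yes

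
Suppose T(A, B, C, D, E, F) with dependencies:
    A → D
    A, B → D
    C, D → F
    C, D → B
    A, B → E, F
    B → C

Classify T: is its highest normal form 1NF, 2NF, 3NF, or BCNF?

Candidate keys: {A, B}, {A, C}. Prime attributes: {A, B, C}.
A → D breaks BCNF: {A}⁺ = {A, D}, so {A} is not a superkey.
Because {D} is non-prime and the left side of A → D is not a superkey, the relation is not in 3NF.
The proper key subset {A} of {A, B} determines non-prime {D}, so the relation is not even in 2NF.

1NF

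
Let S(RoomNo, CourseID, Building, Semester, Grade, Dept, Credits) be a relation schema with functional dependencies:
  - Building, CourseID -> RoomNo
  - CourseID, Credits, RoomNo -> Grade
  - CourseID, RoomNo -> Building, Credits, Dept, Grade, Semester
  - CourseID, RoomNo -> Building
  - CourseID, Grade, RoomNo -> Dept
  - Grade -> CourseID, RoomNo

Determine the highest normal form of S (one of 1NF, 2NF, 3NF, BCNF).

Candidate keys: {Building, CourseID}, {CourseID, RoomNo}, {Grade}. Prime attributes: {Building, CourseID, Grade, RoomNo}.
The left-hand side of every FD is a superkey, so BCNF is satisfied.

BCNF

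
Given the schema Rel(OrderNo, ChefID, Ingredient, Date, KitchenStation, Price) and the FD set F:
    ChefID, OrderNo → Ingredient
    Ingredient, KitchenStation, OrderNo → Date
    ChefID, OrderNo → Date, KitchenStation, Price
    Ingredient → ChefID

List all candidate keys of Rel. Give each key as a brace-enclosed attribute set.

Attributes never on any right-hand side: {OrderNo} — every candidate key must contain it.
{ChefID, OrderNo} is a candidate key since {ChefID, OrderNo}⁺ = {ChefID, Date, Ingredient, KitchenStation, OrderNo, Price} covers every attribute.
{Ingredient, OrderNo} is a candidate key since {Ingredient, OrderNo}⁺ = {ChefID, Date, Ingredient, KitchenStation, OrderNo, Price} covers every attribute.
No proper subset of any of these is a key, and no other minimal superkey exists.

{ChefID, OrderNo}, {Ingredient, OrderNo}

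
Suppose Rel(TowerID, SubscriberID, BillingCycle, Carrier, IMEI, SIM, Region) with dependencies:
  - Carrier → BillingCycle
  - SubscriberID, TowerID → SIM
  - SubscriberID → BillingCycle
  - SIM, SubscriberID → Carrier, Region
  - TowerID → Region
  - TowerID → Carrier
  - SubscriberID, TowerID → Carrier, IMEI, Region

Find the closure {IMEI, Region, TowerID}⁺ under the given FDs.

Start with {IMEI, Region, TowerID}.
TowerID → Carrier applies; add {Carrier} → now {Carrier, IMEI, Region, TowerID}.
Carrier → BillingCycle applies; add {BillingCycle} → now {BillingCycle, Carrier, IMEI, Region, TowerID}.
No further FD applies.

{BillingCycle, Carrier, IMEI, Region, TowerID}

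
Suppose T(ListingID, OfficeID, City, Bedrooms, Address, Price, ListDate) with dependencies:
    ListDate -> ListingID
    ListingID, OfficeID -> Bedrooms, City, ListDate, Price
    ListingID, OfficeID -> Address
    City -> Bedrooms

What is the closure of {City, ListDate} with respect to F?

Start with {City, ListDate}.
ListDate -> ListingID applies; add {ListingID} → now {City, ListDate, ListingID}.
City -> Bedrooms applies; add {Bedrooms} → now {Bedrooms, City, ListDate, ListingID}.
No further FD applies.

{Bedrooms, City, ListDate, ListingID}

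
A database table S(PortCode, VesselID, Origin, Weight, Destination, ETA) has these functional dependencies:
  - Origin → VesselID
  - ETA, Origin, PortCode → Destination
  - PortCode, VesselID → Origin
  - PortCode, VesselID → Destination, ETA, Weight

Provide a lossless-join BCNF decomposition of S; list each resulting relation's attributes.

{Destination, ETA, Origin, PortCode, Weight}; {Origin, VesselID}

Candidate keys of the original relation: {Origin, PortCode}, {PortCode, VesselID}.
{Destination, ETA, Origin, PortCode, VesselID, Weight}: {Origin} determines {Origin, VesselID} here but is not a superkey — split on Origin → VesselID, giving {Origin, VesselID} and {Destination, ETA, Origin, PortCode, Weight}.
{Origin, VesselID} is in BCNF.
{Destination, ETA, Origin, PortCode, Weight} is in BCNF.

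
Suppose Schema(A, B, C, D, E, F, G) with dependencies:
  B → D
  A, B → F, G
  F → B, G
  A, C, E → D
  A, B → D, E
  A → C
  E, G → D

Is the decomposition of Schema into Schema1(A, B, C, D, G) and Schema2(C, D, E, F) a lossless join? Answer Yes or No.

Schema1 ∩ Schema2 = {C, D}; its closure under F is {C, D}.
Schema1 ⊄ {C, D} and Schema2 ⊄ {C, D}, so the split is lossy.

No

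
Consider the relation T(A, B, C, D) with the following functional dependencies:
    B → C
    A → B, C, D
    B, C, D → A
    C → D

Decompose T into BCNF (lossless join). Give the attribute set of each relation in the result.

Candidate keys of the original relation: {A}, {B}.
Within {A, B, C, D}: {C}⁺ ∩ {A, B, C, D} = {C, D}, not the whole set, so C → D violates BCNF; decompose into {C, D} and {A, B, C}.
{C, D} is in BCNF.
{A, B, C} is in BCNF.

{A, B, C}; {C, D}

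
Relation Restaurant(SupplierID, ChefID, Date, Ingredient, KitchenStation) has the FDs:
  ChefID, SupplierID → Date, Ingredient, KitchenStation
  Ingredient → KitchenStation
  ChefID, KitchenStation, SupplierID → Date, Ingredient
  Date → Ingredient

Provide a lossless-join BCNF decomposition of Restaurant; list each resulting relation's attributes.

Candidate key of the original relation: {ChefID, SupplierID}.
Within {ChefID, Date, Ingredient, KitchenStation, SupplierID}: {Ingredient}⁺ ∩ {ChefID, Date, Ingredient, KitchenStation, SupplierID} = {Ingredient, KitchenStation}, not the whole set, so Ingredient → KitchenStation violates BCNF; decompose into {Ingredient, KitchenStation} and {ChefID, Date, Ingredient, SupplierID}.
{Ingredient, KitchenStation}: every determinant is a superkey — BCNF.
Within {ChefID, Date, Ingredient, SupplierID}: {Date}⁺ ∩ {ChefID, Date, Ingredient, SupplierID} = {Date, Ingredient}, not the whole set, so Date → Ingredient violates BCNF; decompose into {Date, Ingredient} and {ChefID, Date, SupplierID}.
{Date, Ingredient}: every determinant is a superkey — BCNF.
{ChefID, Date, SupplierID}: every determinant is a superkey — BCNF.

{ChefID, Date, SupplierID}; {Date, Ingredient}; {Ingredient, KitchenStation}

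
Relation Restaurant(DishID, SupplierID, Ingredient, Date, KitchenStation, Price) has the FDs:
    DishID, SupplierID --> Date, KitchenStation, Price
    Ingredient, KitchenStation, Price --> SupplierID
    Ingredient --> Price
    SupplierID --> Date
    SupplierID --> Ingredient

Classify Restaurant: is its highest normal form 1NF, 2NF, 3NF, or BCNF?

1NF

Candidate keys: {DishID, Ingredient, KitchenStation}, {DishID, SupplierID}. Prime attributes: {DishID, Ingredient, KitchenStation, SupplierID}.
Ingredient, KitchenStation, Price --> SupplierID breaks BCNF: {Ingredient, KitchenStation, Price}⁺ = {Date, Ingredient, KitchenStation, Price, SupplierID}, so {Ingredient, KitchenStation, Price} is not a superkey.
Because {Price} is non-prime and the left side of Ingredient --> Price is not a superkey, the relation is not in 3NF.
Since {SupplierID} ⊂ {DishID, SupplierID} and {SupplierID}⁺ ⊇ {Date, Price} with {Date, Price} non-prime, there is a partial dependency; 2NF fails.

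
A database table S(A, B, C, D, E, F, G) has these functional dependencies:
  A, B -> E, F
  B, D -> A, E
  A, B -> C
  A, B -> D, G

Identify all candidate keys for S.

{B} never appears on the right of any FD, so every key must include it.
Closure of {A, B} is {A, B, C, D, E, F, G}, the whole schema; {A, B} is a candidate key.
Closure of {B, D} is {A, B, C, D, E, F, G}, the whole schema; {B, D} is a candidate key.
These are minimal and exhaustive — every other superkey contains one of them.

{A, B}, {B, D}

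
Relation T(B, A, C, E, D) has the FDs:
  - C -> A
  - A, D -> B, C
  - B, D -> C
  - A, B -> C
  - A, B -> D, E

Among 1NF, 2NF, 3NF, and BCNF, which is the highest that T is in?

3NF

Candidate keys: {A, B}, {A, D}, {B, C}, {B, D}, {C, D}. Prime attributes: {A, B, C, D}.
C -> A: {C}⁺ = {A, C}, which is not all of the attributes, so the left side is not a superkey — BCNF is violated.
Since {A} ⊆ prime attributes and every other non-superkey FD also has a prime right side, the schema is in 3NF.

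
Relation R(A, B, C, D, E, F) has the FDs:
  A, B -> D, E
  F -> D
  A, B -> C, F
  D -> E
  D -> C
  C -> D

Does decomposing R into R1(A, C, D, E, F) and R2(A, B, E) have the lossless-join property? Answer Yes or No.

No

The shared attributes are {A, E} and {A, E}⁺ = {A, E}.
The closure covers neither R1 nor R2 entirely; the join is not lossless.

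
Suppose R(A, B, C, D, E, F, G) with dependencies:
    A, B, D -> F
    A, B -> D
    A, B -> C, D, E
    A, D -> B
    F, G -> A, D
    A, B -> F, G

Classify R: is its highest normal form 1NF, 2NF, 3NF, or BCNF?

Candidate keys: {A, B}, {A, D}, {F, G}. Prime attributes: {A, B, D, F, G}.
Each dependency's left side is a superkey — BCNF holds.

BCNF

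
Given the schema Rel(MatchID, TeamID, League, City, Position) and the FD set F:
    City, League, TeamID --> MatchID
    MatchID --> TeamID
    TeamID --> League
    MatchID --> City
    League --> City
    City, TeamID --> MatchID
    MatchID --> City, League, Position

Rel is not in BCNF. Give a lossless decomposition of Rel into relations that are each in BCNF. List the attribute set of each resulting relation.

{City, League}; {League, MatchID, Position, TeamID}

Candidate keys of the original relation: {MatchID}, {TeamID}.
Within {City, League, MatchID, Position, TeamID}: {League}⁺ ∩ {City, League, MatchID, Position, TeamID} = {City, League}, not the whole set, so League --> City violates BCNF; decompose into {City, League} and {League, MatchID, Position, TeamID}.
{City, League} is in BCNF.
{League, MatchID, Position, TeamID} is in BCNF.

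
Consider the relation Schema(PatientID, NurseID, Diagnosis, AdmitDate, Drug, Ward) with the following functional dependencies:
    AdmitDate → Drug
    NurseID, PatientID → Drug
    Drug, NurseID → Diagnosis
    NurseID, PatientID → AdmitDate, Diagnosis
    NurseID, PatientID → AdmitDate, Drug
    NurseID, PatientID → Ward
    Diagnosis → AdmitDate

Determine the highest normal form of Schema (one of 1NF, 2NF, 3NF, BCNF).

2NF

Candidate key: {NurseID, PatientID}. Prime attributes: {NurseID, PatientID}.
AdmitDate → Drug breaks BCNF: {AdmitDate}⁺ = {AdmitDate, Drug}, so {AdmitDate} is not a superkey.
AdmitDate → Drug determines the non-prime attribute {Drug} from a non-superkey — 3NF is violated.
No non-prime attribute depends on a proper subset of any candidate key, so 2NF holds.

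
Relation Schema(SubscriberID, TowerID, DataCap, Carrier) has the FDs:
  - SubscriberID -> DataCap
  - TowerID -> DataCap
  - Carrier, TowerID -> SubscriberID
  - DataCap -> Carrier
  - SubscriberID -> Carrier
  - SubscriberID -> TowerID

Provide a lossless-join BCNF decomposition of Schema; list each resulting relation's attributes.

{Carrier, DataCap}; {DataCap, SubscriberID, TowerID}

Candidate keys of the original relation: {SubscriberID}, {TowerID}.
{Carrier, DataCap, SubscriberID, TowerID}: {DataCap} determines {Carrier, DataCap} here but is not a superkey — split on DataCap -> Carrier, giving {Carrier, DataCap} and {DataCap, SubscriberID, TowerID}.
{Carrier, DataCap} is in BCNF.
{DataCap, SubscriberID, TowerID} is in BCNF.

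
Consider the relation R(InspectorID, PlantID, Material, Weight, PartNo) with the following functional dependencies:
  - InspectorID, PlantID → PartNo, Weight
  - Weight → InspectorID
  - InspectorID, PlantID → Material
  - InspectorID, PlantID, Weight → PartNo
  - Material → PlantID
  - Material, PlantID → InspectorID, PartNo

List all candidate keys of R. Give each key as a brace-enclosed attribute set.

{Material}⁺ = {InspectorID, Material, PartNo, PlantID, Weight} — all of the relation — so {Material} is a candidate key.
{InspectorID, PlantID}⁺ = {InspectorID, Material, PartNo, PlantID, Weight} — all of the relation — so {InspectorID, PlantID} is a candidate key.
{PlantID, Weight}⁺ = {InspectorID, Material, PartNo, PlantID, Weight} — all of the relation — so {PlantID, Weight} is a candidate key.
No proper subset of any of these is a key, and no other minimal superkey exists.

{InspectorID, PlantID}, {Material}, {PlantID, Weight}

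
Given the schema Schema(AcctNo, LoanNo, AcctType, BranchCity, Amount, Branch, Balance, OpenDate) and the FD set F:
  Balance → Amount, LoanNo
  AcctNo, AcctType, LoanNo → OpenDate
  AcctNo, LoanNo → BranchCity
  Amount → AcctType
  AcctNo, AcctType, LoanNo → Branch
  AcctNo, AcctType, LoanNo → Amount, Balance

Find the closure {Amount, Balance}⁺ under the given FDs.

Start with {Amount, Balance}.
Balance → Amount, LoanNo applies; add {LoanNo} → now {Amount, Balance, LoanNo}.
Amount → AcctType applies; add {AcctType} → now {AcctType, Amount, Balance, LoanNo}.
No further FD applies.

{AcctType, Amount, Balance, LoanNo}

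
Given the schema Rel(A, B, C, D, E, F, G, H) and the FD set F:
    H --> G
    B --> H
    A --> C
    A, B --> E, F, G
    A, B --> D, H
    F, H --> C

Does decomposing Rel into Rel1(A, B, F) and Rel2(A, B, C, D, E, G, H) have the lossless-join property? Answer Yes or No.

Yes

Rel1 ∩ Rel2 = {A, B}; its closure under F is {A, B, C, D, E, F, G, H}.
Since Rel1 ⊆ {A, B, C, D, E, F, G, H}, the intersection is a superkey of Rel1; the decomposition is lossless.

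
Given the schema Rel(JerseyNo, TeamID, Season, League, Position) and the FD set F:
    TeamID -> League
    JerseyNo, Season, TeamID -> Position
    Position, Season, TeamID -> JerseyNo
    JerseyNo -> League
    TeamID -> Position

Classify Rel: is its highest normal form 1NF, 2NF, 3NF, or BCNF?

1NF

Candidate key: {Season, TeamID}. Prime attributes: {Season, TeamID}.
For TeamID -> League we have {TeamID}⁺ = {League, Position, TeamID}; {TeamID} is not a superkey, so BCNF fails.
TeamID -> League determines the non-prime attribute {League} from a non-superkey — 3NF is violated.
The proper key subset {TeamID} of {Season, TeamID} determines non-prime {League, Position}, so the relation is not even in 2NF.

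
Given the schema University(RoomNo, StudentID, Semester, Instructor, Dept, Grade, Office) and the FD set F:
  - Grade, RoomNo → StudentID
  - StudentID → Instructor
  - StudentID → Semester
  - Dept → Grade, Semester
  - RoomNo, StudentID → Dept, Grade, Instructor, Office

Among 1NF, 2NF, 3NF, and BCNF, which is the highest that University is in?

Candidate keys: {Dept, RoomNo}, {Grade, RoomNo}, {RoomNo, StudentID}. Prime attributes: {Dept, Grade, RoomNo, StudentID}.
For StudentID → Instructor we have {StudentID}⁺ = {Instructor, Semester, StudentID}; {StudentID} is not a superkey, so BCNF fails.
Because {Instructor} is non-prime and the left side of StudentID → Instructor is not a superkey, the relation is not in 3NF.
{Dept} is a proper subset of the key {Dept, RoomNo}, and {Dept}⁺ contains the non-prime attribute {Semester} — a partial dependency, so 2NF is violated.

1NF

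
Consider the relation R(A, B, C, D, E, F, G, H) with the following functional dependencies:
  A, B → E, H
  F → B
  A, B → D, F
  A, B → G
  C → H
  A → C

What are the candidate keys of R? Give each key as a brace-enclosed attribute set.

No FD produces {A}, so it must be in every candidate key.
{A, B}⁺ = {A, B, C, D, E, F, G, H}, which is every attribute, so {A, B} is a candidate key.
{A, F}⁺ = {A, B, C, D, E, F, G, H}, which is every attribute, so {A, F} is a candidate key.
These are minimal and exhaustive — every other superkey contains one of them.

{A, B}, {A, F}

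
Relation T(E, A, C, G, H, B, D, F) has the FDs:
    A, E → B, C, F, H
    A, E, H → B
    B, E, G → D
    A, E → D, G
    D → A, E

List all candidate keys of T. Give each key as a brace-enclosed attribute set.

{A, E}, {B, E, G}, {D}

{D} is a candidate key since {D}⁺ = {A, B, C, D, E, F, G, H} covers every attribute.
{A, E} is a candidate key since {A, E}⁺ = {A, B, C, D, E, F, G, H} covers every attribute.
{B, E, G} is a candidate key since {B, E, G}⁺ = {A, B, C, D, E, F, G, H} covers every attribute.
Any other superkey properly contains one of these, so there are no further candidate keys.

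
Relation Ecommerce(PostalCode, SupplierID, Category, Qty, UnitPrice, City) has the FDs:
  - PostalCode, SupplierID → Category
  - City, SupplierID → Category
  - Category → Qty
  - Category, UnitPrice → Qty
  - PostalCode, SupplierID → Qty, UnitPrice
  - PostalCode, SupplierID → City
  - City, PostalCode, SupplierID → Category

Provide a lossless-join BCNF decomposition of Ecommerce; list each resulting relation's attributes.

{Category, City, SupplierID}; {Category, Qty}; {City, PostalCode, SupplierID, UnitPrice}

Candidate key of the original relation: {PostalCode, SupplierID}.
Within {Category, City, PostalCode, Qty, SupplierID, UnitPrice}: {City, SupplierID}⁺ ∩ {Category, City, PostalCode, Qty, SupplierID, UnitPrice} = {Category, City, Qty, SupplierID}, not the whole set, so City, SupplierID → Category, Qty violates BCNF; decompose into {Category, City, Qty, SupplierID} and {City, PostalCode, SupplierID, UnitPrice}.
Within {Category, City, Qty, SupplierID}: {Category}⁺ ∩ {Category, City, Qty, SupplierID} = {Category, Qty}, not the whole set, so Category → Qty violates BCNF; decompose into {Category, Qty} and {Category, City, SupplierID}.
{Category, Qty} has no BCNF violation.
{Category, City, SupplierID} has no BCNF violation.
{City, PostalCode, SupplierID, UnitPrice} has no BCNF violation.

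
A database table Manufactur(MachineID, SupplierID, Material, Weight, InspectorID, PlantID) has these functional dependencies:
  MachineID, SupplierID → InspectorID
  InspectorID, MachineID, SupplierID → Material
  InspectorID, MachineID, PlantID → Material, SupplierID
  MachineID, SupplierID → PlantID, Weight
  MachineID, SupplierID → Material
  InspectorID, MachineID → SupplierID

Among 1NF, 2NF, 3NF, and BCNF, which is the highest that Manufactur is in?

Candidate keys: {InspectorID, MachineID}, {MachineID, SupplierID}. Prime attributes: {InspectorID, MachineID, SupplierID}.
The left-hand side of every FD is a superkey, so BCNF is satisfied.

BCNF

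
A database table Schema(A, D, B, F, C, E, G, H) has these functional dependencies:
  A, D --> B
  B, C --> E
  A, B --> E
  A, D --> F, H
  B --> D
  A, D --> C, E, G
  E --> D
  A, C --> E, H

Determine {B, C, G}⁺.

{B, C, D, E, G}

Start with {B, C, G}.
B, C --> E applies; add {E} → now {B, C, E, G}.
B --> D applies; add {D} → now {B, C, D, E, G}.
No further FD applies.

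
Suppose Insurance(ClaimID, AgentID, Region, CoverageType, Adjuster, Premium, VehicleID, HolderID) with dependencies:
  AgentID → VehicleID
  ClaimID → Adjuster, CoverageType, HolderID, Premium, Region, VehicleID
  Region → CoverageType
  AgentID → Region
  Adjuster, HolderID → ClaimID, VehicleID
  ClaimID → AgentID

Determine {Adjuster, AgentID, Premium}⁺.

{Adjuster, AgentID, CoverageType, Premium, Region, VehicleID}

Start with {Adjuster, AgentID, Premium}.
AgentID → VehicleID applies; add {VehicleID} → now {Adjuster, AgentID, Premium, VehicleID}.
AgentID → Region applies; add {Region} → now {Adjuster, AgentID, Premium, Region, VehicleID}.
Region → CoverageType applies; add {CoverageType} → now {Adjuster, AgentID, CoverageType, Premium, Region, VehicleID}.
No further FD applies.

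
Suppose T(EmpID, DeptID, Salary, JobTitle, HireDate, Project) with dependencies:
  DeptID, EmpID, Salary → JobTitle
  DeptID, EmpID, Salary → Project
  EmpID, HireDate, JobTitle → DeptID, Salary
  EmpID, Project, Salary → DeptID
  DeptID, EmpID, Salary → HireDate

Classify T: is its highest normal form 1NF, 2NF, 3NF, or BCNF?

Candidate keys: {DeptID, EmpID, Salary}, {EmpID, HireDate, JobTitle}, {EmpID, Project, Salary}. Prime attributes: {DeptID, EmpID, HireDate, JobTitle, Project, Salary}.
Every FD has a superkey on the left, so the relation is in BCNF.

BCNF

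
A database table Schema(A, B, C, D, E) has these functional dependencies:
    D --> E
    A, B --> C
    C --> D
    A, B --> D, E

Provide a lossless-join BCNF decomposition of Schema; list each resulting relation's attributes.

Candidate key of the original relation: {A, B}.
Within {A, B, C, D, E}: {D}⁺ ∩ {A, B, C, D, E} = {D, E}, not the whole set, so D --> E violates BCNF; decompose into {D, E} and {A, B, C, D}.
{D, E} is in BCNF.
Within {A, B, C, D}: {C}⁺ ∩ {A, B, C, D} = {C, D}, not the whole set, so C --> D violates BCNF; decompose into {C, D} and {A, B, C}.
{C, D} is in BCNF.
{A, B, C} is in BCNF.

{A, B, C}; {C, D}; {D, E}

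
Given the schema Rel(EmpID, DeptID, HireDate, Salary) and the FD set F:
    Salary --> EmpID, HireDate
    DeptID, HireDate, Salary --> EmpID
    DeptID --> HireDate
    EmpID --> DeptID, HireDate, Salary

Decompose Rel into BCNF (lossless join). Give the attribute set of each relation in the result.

{DeptID, EmpID, Salary}; {DeptID, HireDate}

Candidate keys of the original relation: {EmpID}, {Salary}.
{DeptID, EmpID, HireDate, Salary}: {DeptID} determines {DeptID, HireDate} here but is not a superkey — split on DeptID --> HireDate, giving {DeptID, HireDate} and {DeptID, EmpID, Salary}.
{DeptID, HireDate}: every determinant is a superkey — BCNF.
{DeptID, EmpID, Salary}: every determinant is a superkey — BCNF.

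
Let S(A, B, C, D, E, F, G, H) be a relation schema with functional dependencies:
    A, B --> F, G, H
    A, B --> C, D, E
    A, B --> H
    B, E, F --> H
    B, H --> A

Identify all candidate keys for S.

Attributes never on any right-hand side: {B} — every candidate key must contain it.
{A, B}⁺ = {A, B, C, D, E, F, G, H} — all of the relation — so {A, B} is a candidate key.
{B, H}⁺ = {A, B, C, D, E, F, G, H} — all of the relation — so {B, H} is a candidate key.
{B, E, F}⁺ = {A, B, C, D, E, F, G, H} — all of the relation — so {B, E, F} is a candidate key.
These are minimal and exhaustive — every other superkey contains one of them.

{A, B}, {B, E, F}, {B, H}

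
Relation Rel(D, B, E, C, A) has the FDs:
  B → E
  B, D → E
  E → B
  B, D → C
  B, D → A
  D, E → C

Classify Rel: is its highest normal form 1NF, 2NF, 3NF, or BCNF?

3NF

Candidate keys: {B, D}, {D, E}. Prime attributes: {B, D, E}.
For B → E we have {B}⁺ = {B, E}; {B} is not a superkey, so BCNF fails.
Since {E} ⊆ prime attributes and every other non-superkey FD also has a prime right side, the schema is in 3NF.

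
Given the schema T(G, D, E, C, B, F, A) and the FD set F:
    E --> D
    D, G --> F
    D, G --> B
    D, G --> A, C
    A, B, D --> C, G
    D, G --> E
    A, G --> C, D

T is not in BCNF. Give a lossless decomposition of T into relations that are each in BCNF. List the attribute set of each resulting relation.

Candidate keys of the original relation: {A, B, D}, {A, B, E}, {A, G}, {D, G}, {E, G}.
Within {A, B, C, D, E, F, G}: {E}⁺ ∩ {A, B, C, D, E, F, G} = {D, E}, not the whole set, so E --> D violates BCNF; decompose into {D, E} and {A, B, C, E, F, G}.
{D, E} has no BCNF violation.
{A, B, C, E, F, G} has no BCNF violation.

{A, B, C, E, F, G}; {D, E}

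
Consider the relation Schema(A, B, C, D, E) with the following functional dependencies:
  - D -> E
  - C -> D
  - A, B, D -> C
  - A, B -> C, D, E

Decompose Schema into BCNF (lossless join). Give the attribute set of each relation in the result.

Candidate key of the original relation: {A, B}.
In {A, B, C, D, E}, {D} is not a superkey ({D}⁺ restricted to this set is {D, E}), so split on D -> E into {D, E} and {A, B, C, D}.
{D, E} is in BCNF.
In {A, B, C, D}, {C} is not a superkey ({C}⁺ restricted to this set is {C, D}), so split on C -> D into {C, D} and {A, B, C}.
{C, D} is in BCNF.
{A, B, C} is in BCNF.

{A, B, C}; {C, D}; {D, E}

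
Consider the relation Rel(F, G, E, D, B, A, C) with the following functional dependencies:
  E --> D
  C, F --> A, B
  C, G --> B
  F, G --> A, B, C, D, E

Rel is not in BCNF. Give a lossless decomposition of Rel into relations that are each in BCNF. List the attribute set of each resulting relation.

{A, B, C, F}; {C, E, F, G}; {D, E}

Candidate key of the original relation: {F, G}.
Within {A, B, C, D, E, F, G}: {E}⁺ ∩ {A, B, C, D, E, F, G} = {D, E}, not the whole set, so E --> D violates BCNF; decompose into {D, E} and {A, B, C, E, F, G}.
{D, E}: every determinant is a superkey — BCNF.
Within {A, B, C, E, F, G}: {C, F}⁺ ∩ {A, B, C, E, F, G} = {A, B, C, F}, not the whole set, so C, F --> A, B violates BCNF; decompose into {A, B, C, F} and {C, E, F, G}.
{A, B, C, F}: every determinant is a superkey — BCNF.
{C, E, F, G}: every determinant is a superkey — BCNF.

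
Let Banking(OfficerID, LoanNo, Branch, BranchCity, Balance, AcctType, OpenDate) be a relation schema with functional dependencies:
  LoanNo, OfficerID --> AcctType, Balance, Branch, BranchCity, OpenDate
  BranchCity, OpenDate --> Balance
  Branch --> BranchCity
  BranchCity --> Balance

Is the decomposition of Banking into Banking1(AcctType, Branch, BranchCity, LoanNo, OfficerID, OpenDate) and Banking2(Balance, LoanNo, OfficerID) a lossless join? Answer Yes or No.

Banking1 ∩ Banking2 = {LoanNo, OfficerID}; its closure under F is {AcctType, Balance, Branch, BranchCity, LoanNo, OfficerID, OpenDate}.
Banking1 is contained in that closure, so Banking1 ∩ Banking2 --> Banking1 holds and the join is lossless.

Yes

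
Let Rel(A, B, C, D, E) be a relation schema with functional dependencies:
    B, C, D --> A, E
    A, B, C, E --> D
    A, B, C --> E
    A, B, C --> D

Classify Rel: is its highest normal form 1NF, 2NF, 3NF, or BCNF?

BCNF

Candidate keys: {A, B, C}, {B, C, D}. Prime attributes: {A, B, C, D}.
The left-hand side of every FD is a superkey, so BCNF is satisfied.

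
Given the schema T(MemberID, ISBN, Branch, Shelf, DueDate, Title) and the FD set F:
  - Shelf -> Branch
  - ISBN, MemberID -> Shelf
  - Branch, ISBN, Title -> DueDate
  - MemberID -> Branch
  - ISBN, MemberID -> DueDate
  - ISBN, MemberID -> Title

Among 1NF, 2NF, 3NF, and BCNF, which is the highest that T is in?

1NF

Candidate key: {ISBN, MemberID}. Prime attributes: {ISBN, MemberID}.
Shelf -> Branch: {Shelf}⁺ = {Branch, Shelf}, which is not all of the attributes, so the left side is not a superkey — BCNF is violated.
Because {Branch} is non-prime and the left side of Shelf -> Branch is not a superkey, the relation is not in 3NF.
The proper key subset {MemberID} of {ISBN, MemberID} determines non-prime {Branch}, so the relation is not even in 2NF.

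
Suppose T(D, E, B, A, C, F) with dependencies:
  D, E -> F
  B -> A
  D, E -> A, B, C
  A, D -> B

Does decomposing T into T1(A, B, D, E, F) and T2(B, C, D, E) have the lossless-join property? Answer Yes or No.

Common attributes: {B, D, E}; their closure is {A, B, C, D, E, F}.
This includes all of T1, so the common attributes are a superkey of T1 — the join is lossless.

Yes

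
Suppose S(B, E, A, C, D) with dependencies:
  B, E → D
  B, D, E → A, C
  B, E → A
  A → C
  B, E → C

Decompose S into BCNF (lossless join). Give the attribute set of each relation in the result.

Candidate key of the original relation: {B, E}.
{A, B, C, D, E}: {A} determines {A, C} here but is not a superkey — split on A → C, giving {A, C} and {A, B, D, E}.
{A, C} has no BCNF violation.
{A, B, D, E} has no BCNF violation.

{A, B, D, E}; {A, C}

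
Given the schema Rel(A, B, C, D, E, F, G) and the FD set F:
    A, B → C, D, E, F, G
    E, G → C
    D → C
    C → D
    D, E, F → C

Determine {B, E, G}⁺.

{B, C, D, E, G}

Start with {B, E, G}.
E, G → C applies; add {C} → now {B, C, E, G}.
C → D applies; add {D} → now {B, C, D, E, G}.
No further FD applies.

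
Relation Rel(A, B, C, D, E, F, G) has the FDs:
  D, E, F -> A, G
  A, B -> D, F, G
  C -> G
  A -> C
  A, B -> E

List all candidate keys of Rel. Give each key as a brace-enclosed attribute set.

{A, B}, {B, D, E, F}

No FD produces {B}, so it must be in every candidate key.
{A, B}⁺ = {A, B, C, D, E, F, G}, which is every attribute, so {A, B} is a candidate key.
{B, D, E, F}⁺ = {A, B, C, D, E, F, G}, which is every attribute, so {B, D, E, F} is a candidate key.
Any other superkey properly contains one of these, so there are no further candidate keys.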